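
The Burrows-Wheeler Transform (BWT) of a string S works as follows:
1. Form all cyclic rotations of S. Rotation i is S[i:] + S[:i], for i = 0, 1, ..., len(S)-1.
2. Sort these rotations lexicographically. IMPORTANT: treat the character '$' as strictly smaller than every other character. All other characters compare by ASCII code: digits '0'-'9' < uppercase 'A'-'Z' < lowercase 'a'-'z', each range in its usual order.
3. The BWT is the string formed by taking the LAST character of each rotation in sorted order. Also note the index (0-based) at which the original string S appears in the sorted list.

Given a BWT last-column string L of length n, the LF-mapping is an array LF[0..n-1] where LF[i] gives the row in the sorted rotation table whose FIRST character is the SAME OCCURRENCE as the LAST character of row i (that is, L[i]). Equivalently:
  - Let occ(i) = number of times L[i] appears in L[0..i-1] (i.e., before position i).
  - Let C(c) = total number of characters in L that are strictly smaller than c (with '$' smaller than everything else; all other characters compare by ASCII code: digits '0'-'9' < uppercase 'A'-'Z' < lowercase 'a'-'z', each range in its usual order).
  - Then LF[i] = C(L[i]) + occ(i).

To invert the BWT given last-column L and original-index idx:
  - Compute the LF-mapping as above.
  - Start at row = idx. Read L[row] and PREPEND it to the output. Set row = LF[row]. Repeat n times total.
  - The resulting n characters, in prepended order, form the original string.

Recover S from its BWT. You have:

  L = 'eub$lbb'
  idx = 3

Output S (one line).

LF mapping: 4 6 1 0 5 2 3
Walk LF starting at row 3, prepending L[row]:
  step 1: row=3, L[3]='$', prepend. Next row=LF[3]=0
  step 2: row=0, L[0]='e', prepend. Next row=LF[0]=4
  step 3: row=4, L[4]='l', prepend. Next row=LF[4]=5
  step 4: row=5, L[5]='b', prepend. Next row=LF[5]=2
  step 5: row=2, L[2]='b', prepend. Next row=LF[2]=1
  step 6: row=1, L[1]='u', prepend. Next row=LF[1]=6
  step 7: row=6, L[6]='b', prepend. Next row=LF[6]=3
Reversed output: bubble$

Answer: bubble$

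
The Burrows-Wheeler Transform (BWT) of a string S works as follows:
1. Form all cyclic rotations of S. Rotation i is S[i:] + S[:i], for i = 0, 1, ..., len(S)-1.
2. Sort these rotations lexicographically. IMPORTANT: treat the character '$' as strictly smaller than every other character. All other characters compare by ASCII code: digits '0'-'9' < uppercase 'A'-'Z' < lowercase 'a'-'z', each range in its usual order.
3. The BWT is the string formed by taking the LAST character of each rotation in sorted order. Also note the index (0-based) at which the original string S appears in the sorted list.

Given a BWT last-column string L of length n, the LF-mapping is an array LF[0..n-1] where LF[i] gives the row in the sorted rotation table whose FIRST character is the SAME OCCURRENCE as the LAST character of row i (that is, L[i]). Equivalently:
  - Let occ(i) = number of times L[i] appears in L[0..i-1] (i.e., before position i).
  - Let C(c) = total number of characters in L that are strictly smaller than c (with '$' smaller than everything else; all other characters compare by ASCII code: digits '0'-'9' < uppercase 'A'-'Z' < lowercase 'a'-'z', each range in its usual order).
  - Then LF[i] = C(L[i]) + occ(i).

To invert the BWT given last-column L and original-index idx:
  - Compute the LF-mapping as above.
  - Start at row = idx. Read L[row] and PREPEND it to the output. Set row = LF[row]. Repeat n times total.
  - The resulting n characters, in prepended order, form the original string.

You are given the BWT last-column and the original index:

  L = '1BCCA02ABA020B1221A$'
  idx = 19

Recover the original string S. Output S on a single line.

LF mapping: 4 15 18 19 11 1 7 12 16 13 2 8 3 17 5 9 10 6 14 0
Walk LF starting at row 19, prepending L[row]:
  step 1: row=19, L[19]='$', prepend. Next row=LF[19]=0
  step 2: row=0, L[0]='1', prepend. Next row=LF[0]=4
  step 3: row=4, L[4]='A', prepend. Next row=LF[4]=11
  step 4: row=11, L[11]='2', prepend. Next row=LF[11]=8
  step 5: row=8, L[8]='B', prepend. Next row=LF[8]=16
  step 6: row=16, L[16]='2', prepend. Next row=LF[16]=10
  step 7: row=10, L[10]='0', prepend. Next row=LF[10]=2
  step 8: row=2, L[2]='C', prepend. Next row=LF[2]=18
  step 9: row=18, L[18]='A', prepend. Next row=LF[18]=14
  step 10: row=14, L[14]='1', prepend. Next row=LF[14]=5
  step 11: row=5, L[5]='0', prepend. Next row=LF[5]=1
  step 12: row=1, L[1]='B', prepend. Next row=LF[1]=15
  step 13: row=15, L[15]='2', prepend. Next row=LF[15]=9
  step 14: row=9, L[9]='A', prepend. Next row=LF[9]=13
  step 15: row=13, L[13]='B', prepend. Next row=LF[13]=17
  step 16: row=17, L[17]='1', prepend. Next row=LF[17]=6
  step 17: row=6, L[6]='2', prepend. Next row=LF[6]=7
  step 18: row=7, L[7]='A', prepend. Next row=LF[7]=12
  step 19: row=12, L[12]='0', prepend. Next row=LF[12]=3
  step 20: row=3, L[3]='C', prepend. Next row=LF[3]=19
Reversed output: C0A21BA2B01AC02B2A1$

Answer: C0A21BA2B01AC02B2A1$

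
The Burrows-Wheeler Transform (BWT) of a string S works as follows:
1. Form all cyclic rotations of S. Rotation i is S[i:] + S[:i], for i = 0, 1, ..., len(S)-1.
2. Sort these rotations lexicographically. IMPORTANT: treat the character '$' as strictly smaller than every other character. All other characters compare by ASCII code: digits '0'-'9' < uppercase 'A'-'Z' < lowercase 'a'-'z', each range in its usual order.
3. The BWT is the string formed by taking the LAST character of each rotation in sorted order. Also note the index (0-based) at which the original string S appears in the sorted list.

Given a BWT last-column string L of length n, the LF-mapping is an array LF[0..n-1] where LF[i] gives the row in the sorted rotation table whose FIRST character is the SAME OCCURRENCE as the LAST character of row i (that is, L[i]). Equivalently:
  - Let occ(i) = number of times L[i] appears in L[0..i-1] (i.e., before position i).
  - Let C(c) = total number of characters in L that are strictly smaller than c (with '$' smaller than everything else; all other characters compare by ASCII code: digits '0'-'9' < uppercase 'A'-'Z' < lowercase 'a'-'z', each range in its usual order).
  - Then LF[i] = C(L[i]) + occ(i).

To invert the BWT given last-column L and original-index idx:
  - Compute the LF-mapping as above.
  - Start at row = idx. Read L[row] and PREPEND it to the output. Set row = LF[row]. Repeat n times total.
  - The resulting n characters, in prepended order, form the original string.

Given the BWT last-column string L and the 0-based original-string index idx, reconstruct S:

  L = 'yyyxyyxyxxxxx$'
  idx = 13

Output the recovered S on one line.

Answer: yxyxyxxyxyxxy$

Derivation:
LF mapping: 8 9 10 1 11 12 2 13 3 4 5 6 7 0
Walk LF starting at row 13, prepending L[row]:
  step 1: row=13, L[13]='$', prepend. Next row=LF[13]=0
  step 2: row=0, L[0]='y', prepend. Next row=LF[0]=8
  step 3: row=8, L[8]='x', prepend. Next row=LF[8]=3
  step 4: row=3, L[3]='x', prepend. Next row=LF[3]=1
  step 5: row=1, L[1]='y', prepend. Next row=LF[1]=9
  step 6: row=9, L[9]='x', prepend. Next row=LF[9]=4
  step 7: row=4, L[4]='y', prepend. Next row=LF[4]=11
  step 8: row=11, L[11]='x', prepend. Next row=LF[11]=6
  step 9: row=6, L[6]='x', prepend. Next row=LF[6]=2
  step 10: row=2, L[2]='y', prepend. Next row=LF[2]=10
  step 11: row=10, L[10]='x', prepend. Next row=LF[10]=5
  step 12: row=5, L[5]='y', prepend. Next row=LF[5]=12
  step 13: row=12, L[12]='x', prepend. Next row=LF[12]=7
  step 14: row=7, L[7]='y', prepend. Next row=LF[7]=13
Reversed output: yxyxyxxyxyxxy$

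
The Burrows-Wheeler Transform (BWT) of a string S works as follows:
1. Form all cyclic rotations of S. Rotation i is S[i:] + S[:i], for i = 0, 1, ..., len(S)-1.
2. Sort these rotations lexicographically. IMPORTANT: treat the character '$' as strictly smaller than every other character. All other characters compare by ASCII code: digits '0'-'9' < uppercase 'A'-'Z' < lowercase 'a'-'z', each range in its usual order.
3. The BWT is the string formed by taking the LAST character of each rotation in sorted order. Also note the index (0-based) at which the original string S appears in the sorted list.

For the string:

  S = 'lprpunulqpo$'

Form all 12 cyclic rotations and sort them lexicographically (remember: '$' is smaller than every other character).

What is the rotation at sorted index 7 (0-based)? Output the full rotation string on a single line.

All 12 rotations (rotation i = S[i:]+S[:i]):
  rot[0] = lprpunulqpo$
  rot[1] = prpunulqpo$l
  rot[2] = rpunulqpo$lp
  rot[3] = punulqpo$lpr
  rot[4] = unulqpo$lprp
  rot[5] = nulqpo$lprpu
  rot[6] = ulqpo$lprpun
  rot[7] = lqpo$lprpunu
  rot[8] = qpo$lprpunul
  rot[9] = po$lprpunulq
  rot[10] = o$lprpunulqp
  rot[11] = $lprpunulqpo
Sorted (with $ < everything):
  sorted[0] = $lprpunulqpo
  sorted[1] = lprpunulqpo$
  sorted[2] = lqpo$lprpunu
  sorted[3] = nulqpo$lprpu
  sorted[4] = o$lprpunulqp
  sorted[5] = po$lprpunulq
  sorted[6] = prpunulqpo$l
  sorted[7] = punulqpo$lpr
  sorted[8] = qpo$lprpunul
  sorted[9] = rpunulqpo$lp
  sorted[10] = ulqpo$lprpun
  sorted[11] = unulqpo$lprp
sorted[7] = punulqpo$lpr

Answer: punulqpo$lpr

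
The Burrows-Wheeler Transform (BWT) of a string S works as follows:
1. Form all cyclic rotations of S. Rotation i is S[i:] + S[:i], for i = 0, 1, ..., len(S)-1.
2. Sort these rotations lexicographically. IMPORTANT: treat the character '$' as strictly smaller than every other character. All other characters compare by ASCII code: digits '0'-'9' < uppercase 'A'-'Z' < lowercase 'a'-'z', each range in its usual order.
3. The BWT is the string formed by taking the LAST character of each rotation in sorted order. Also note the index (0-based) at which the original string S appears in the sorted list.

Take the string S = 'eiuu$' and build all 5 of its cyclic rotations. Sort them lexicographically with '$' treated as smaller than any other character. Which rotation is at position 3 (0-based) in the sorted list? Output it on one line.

Answer: u$eiu

Derivation:
All 5 rotations (rotation i = S[i:]+S[:i]):
  rot[0] = eiuu$
  rot[1] = iuu$e
  rot[2] = uu$ei
  rot[3] = u$eiu
  rot[4] = $eiuu
Sorted (with $ < everything):
  sorted[0] = $eiuu
  sorted[1] = eiuu$
  sorted[2] = iuu$e
  sorted[3] = u$eiu
  sorted[4] = uu$ei
sorted[3] = u$eiu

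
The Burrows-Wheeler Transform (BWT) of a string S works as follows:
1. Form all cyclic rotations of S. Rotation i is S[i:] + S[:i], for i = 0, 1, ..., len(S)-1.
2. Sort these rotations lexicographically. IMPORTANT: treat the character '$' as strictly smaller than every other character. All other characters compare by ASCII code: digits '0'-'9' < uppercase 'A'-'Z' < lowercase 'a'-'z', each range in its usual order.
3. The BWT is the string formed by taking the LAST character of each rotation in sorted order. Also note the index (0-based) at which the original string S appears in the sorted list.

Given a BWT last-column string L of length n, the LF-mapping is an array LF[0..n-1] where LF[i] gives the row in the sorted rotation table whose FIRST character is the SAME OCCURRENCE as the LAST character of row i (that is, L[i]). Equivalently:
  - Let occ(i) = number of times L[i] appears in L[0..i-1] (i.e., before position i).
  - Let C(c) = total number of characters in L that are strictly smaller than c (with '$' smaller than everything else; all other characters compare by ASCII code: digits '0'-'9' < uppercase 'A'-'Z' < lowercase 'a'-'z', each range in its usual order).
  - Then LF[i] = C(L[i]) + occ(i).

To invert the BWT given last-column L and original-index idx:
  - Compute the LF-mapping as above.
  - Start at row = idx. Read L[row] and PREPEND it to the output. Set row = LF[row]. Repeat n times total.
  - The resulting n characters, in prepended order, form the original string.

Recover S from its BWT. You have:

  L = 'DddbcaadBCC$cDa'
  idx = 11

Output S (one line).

LF mapping: 4 12 13 9 10 6 7 14 1 2 3 0 11 5 8
Walk LF starting at row 11, prepending L[row]:
  step 1: row=11, L[11]='$', prepend. Next row=LF[11]=0
  step 2: row=0, L[0]='D', prepend. Next row=LF[0]=4
  step 3: row=4, L[4]='c', prepend. Next row=LF[4]=10
  step 4: row=10, L[10]='C', prepend. Next row=LF[10]=3
  step 5: row=3, L[3]='b', prepend. Next row=LF[3]=9
  step 6: row=9, L[9]='C', prepend. Next row=LF[9]=2
  step 7: row=2, L[2]='d', prepend. Next row=LF[2]=13
  step 8: row=13, L[13]='D', prepend. Next row=LF[13]=5
  step 9: row=5, L[5]='a', prepend. Next row=LF[5]=6
  step 10: row=6, L[6]='a', prepend. Next row=LF[6]=7
  step 11: row=7, L[7]='d', prepend. Next row=LF[7]=14
  step 12: row=14, L[14]='a', prepend. Next row=LF[14]=8
  step 13: row=8, L[8]='B', prepend. Next row=LF[8]=1
  step 14: row=1, L[1]='d', prepend. Next row=LF[1]=12
  step 15: row=12, L[12]='c', prepend. Next row=LF[12]=11
Reversed output: cdBadaaDdCbCcD$

Answer: cdBadaaDdCbCcD$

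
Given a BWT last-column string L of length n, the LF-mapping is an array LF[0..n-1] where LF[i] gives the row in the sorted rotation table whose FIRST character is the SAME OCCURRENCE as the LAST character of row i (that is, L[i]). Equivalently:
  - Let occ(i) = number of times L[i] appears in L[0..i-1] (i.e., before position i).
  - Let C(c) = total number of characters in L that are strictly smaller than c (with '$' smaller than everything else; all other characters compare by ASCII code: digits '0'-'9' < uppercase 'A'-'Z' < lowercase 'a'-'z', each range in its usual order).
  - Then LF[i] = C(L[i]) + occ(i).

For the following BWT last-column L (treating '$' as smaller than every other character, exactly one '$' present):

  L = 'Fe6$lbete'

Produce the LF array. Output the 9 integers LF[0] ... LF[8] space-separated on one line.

Char counts: '$':1, '6':1, 'F':1, 'b':1, 'e':3, 'l':1, 't':1
C (first-col start): C('$')=0, C('6')=1, C('F')=2, C('b')=3, C('e')=4, C('l')=7, C('t')=8
L[0]='F': occ=0, LF[0]=C('F')+0=2+0=2
L[1]='e': occ=0, LF[1]=C('e')+0=4+0=4
L[2]='6': occ=0, LF[2]=C('6')+0=1+0=1
L[3]='$': occ=0, LF[3]=C('$')+0=0+0=0
L[4]='l': occ=0, LF[4]=C('l')+0=7+0=7
L[5]='b': occ=0, LF[5]=C('b')+0=3+0=3
L[6]='e': occ=1, LF[6]=C('e')+1=4+1=5
L[7]='t': occ=0, LF[7]=C('t')+0=8+0=8
L[8]='e': occ=2, LF[8]=C('e')+2=4+2=6

Answer: 2 4 1 0 7 3 5 8 6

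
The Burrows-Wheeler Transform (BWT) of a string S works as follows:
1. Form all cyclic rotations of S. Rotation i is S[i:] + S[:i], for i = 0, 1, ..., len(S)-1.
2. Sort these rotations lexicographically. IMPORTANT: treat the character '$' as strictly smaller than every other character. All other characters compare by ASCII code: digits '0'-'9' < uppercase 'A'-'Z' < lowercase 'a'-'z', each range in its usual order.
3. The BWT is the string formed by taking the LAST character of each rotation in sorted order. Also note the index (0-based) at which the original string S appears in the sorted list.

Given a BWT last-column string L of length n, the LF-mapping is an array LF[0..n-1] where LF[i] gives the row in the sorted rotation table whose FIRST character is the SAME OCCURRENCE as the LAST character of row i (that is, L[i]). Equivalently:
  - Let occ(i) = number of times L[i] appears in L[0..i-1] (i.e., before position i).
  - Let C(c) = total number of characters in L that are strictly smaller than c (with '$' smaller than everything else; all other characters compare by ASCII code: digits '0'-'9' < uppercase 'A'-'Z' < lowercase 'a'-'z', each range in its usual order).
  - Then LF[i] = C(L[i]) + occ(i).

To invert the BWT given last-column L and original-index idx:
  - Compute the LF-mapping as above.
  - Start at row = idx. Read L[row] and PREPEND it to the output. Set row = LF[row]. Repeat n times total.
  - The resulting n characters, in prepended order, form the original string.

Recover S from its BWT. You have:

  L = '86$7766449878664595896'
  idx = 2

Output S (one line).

Answer: 466465896758676998748$

Derivation:
LF mapping: 15 6 0 12 13 7 8 1 2 19 16 14 17 9 10 3 4 20 5 18 21 11
Walk LF starting at row 2, prepending L[row]:
  step 1: row=2, L[2]='$', prepend. Next row=LF[2]=0
  step 2: row=0, L[0]='8', prepend. Next row=LF[0]=15
  step 3: row=15, L[15]='4', prepend. Next row=LF[15]=3
  step 4: row=3, L[3]='7', prepend. Next row=LF[3]=12
  step 5: row=12, L[12]='8', prepend. Next row=LF[12]=17
  step 6: row=17, L[17]='9', prepend. Next row=LF[17]=20
  step 7: row=20, L[20]='9', prepend. Next row=LF[20]=21
  step 8: row=21, L[21]='6', prepend. Next row=LF[21]=11
  step 9: row=11, L[11]='7', prepend. Next row=LF[11]=14
  step 10: row=14, L[14]='6', prepend. Next row=LF[14]=10
  step 11: row=10, L[10]='8', prepend. Next row=LF[10]=16
  step 12: row=16, L[16]='5', prepend. Next row=LF[16]=4
  step 13: row=4, L[4]='7', prepend. Next row=LF[4]=13
  step 14: row=13, L[13]='6', prepend. Next row=LF[13]=9
  step 15: row=9, L[9]='9', prepend. Next row=LF[9]=19
  step 16: row=19, L[19]='8', prepend. Next row=LF[19]=18
  step 17: row=18, L[18]='5', prepend. Next row=LF[18]=5
  step 18: row=5, L[5]='6', prepend. Next row=LF[5]=7
  step 19: row=7, L[7]='4', prepend. Next row=LF[7]=1
  step 20: row=1, L[1]='6', prepend. Next row=LF[1]=6
  step 21: row=6, L[6]='6', prepend. Next row=LF[6]=8
  step 22: row=8, L[8]='4', prepend. Next row=LF[8]=2
Reversed output: 466465896758676998748$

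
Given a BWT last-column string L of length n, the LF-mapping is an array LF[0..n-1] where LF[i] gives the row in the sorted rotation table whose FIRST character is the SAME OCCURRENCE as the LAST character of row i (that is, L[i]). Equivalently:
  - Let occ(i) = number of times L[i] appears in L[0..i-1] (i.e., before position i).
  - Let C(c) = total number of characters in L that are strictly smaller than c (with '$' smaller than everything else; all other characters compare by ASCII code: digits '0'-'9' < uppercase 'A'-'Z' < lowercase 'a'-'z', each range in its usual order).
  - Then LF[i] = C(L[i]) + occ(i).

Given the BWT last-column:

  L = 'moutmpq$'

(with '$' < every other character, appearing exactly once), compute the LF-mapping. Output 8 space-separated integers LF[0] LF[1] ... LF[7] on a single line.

Char counts: '$':1, 'm':2, 'o':1, 'p':1, 'q':1, 't':1, 'u':1
C (first-col start): C('$')=0, C('m')=1, C('o')=3, C('p')=4, C('q')=5, C('t')=6, C('u')=7
L[0]='m': occ=0, LF[0]=C('m')+0=1+0=1
L[1]='o': occ=0, LF[1]=C('o')+0=3+0=3
L[2]='u': occ=0, LF[2]=C('u')+0=7+0=7
L[3]='t': occ=0, LF[3]=C('t')+0=6+0=6
L[4]='m': occ=1, LF[4]=C('m')+1=1+1=2
L[5]='p': occ=0, LF[5]=C('p')+0=4+0=4
L[6]='q': occ=0, LF[6]=C('q')+0=5+0=5
L[7]='$': occ=0, LF[7]=C('$')+0=0+0=0

Answer: 1 3 7 6 2 4 5 0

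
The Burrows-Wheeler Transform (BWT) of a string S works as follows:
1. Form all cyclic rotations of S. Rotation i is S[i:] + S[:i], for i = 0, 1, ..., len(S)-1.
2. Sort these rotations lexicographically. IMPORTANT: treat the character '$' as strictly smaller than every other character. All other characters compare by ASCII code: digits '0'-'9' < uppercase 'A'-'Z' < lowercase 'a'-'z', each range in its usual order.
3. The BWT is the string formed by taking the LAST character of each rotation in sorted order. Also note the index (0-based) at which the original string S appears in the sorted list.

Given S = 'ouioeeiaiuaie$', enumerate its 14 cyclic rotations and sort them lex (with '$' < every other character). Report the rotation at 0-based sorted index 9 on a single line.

All 14 rotations (rotation i = S[i:]+S[:i]):
  rot[0] = ouioeeiaiuaie$
  rot[1] = uioeeiaiuaie$o
  rot[2] = ioeeiaiuaie$ou
  rot[3] = oeeiaiuaie$oui
  rot[4] = eeiaiuaie$ouio
  rot[5] = eiaiuaie$ouioe
  rot[6] = iaiuaie$ouioee
  rot[7] = aiuaie$ouioeei
  rot[8] = iuaie$ouioeeia
  rot[9] = uaie$ouioeeiai
  rot[10] = aie$ouioeeiaiu
  rot[11] = ie$ouioeeiaiua
  rot[12] = e$ouioeeiaiuai
  rot[13] = $ouioeeiaiuaie
Sorted (with $ < everything):
  sorted[0] = $ouioeeiaiuaie
  sorted[1] = aie$ouioeeiaiu
  sorted[2] = aiuaie$ouioeei
  sorted[3] = e$ouioeeiaiuai
  sorted[4] = eeiaiuaie$ouio
  sorted[5] = eiaiuaie$ouioe
  sorted[6] = iaiuaie$ouioee
  sorted[7] = ie$ouioeeiaiua
  sorted[8] = ioeeiaiuaie$ou
  sorted[9] = iuaie$ouioeeia
  sorted[10] = oeeiaiuaie$oui
  sorted[11] = ouioeeiaiuaie$
  sorted[12] = uaie$ouioeeiai
  sorted[13] = uioeeiaiuaie$o
sorted[9] = iuaie$ouioeeia

Answer: iuaie$ouioeeia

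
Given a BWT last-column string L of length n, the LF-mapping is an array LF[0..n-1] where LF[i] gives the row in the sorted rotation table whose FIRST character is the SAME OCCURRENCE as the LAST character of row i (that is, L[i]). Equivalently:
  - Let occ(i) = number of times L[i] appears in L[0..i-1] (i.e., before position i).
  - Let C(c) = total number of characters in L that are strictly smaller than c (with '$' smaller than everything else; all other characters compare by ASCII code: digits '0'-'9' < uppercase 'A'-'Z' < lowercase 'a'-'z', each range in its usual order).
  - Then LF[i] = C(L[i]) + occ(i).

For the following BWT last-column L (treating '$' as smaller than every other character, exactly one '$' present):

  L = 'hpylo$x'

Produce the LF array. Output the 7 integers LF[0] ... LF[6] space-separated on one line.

Answer: 1 4 6 2 3 0 5

Derivation:
Char counts: '$':1, 'h':1, 'l':1, 'o':1, 'p':1, 'x':1, 'y':1
C (first-col start): C('$')=0, C('h')=1, C('l')=2, C('o')=3, C('p')=4, C('x')=5, C('y')=6
L[0]='h': occ=0, LF[0]=C('h')+0=1+0=1
L[1]='p': occ=0, LF[1]=C('p')+0=4+0=4
L[2]='y': occ=0, LF[2]=C('y')+0=6+0=6
L[3]='l': occ=0, LF[3]=C('l')+0=2+0=2
L[4]='o': occ=0, LF[4]=C('o')+0=3+0=3
L[5]='$': occ=0, LF[5]=C('$')+0=0+0=0
L[6]='x': occ=0, LF[6]=C('x')+0=5+0=5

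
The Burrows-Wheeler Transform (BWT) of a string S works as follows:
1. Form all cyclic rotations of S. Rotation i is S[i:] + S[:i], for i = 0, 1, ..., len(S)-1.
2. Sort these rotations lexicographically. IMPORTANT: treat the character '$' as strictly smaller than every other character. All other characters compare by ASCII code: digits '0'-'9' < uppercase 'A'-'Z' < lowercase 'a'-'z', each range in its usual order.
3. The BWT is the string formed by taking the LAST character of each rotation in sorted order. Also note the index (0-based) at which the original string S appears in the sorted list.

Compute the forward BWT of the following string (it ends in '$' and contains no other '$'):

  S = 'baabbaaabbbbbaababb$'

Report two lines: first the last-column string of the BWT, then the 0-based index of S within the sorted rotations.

Answer: bbbbaabaabbb$aaabbba
12

Derivation:
All 20 rotations (rotation i = S[i:]+S[:i]):
  rot[0] = baabbaaabbbbbaababb$
  rot[1] = aabbaaabbbbbaababb$b
  rot[2] = abbaaabbbbbaababb$ba
  rot[3] = bbaaabbbbbaababb$baa
  rot[4] = baaabbbbbaababb$baab
  rot[5] = aaabbbbbaababb$baabb
  rot[6] = aabbbbbaababb$baabba
  rot[7] = abbbbbaababb$baabbaa
  rot[8] = bbbbbaababb$baabbaaa
  rot[9] = bbbbaababb$baabbaaab
  rot[10] = bbbaababb$baabbaaabb
  rot[11] = bbaababb$baabbaaabbb
  rot[12] = baababb$baabbaaabbbb
  rot[13] = aababb$baabbaaabbbbb
  rot[14] = ababb$baabbaaabbbbba
  rot[15] = babb$baabbaaabbbbbaa
  rot[16] = abb$baabbaaabbbbbaab
  rot[17] = bb$baabbaaabbbbbaaba
  rot[18] = b$baabbaaabbbbbaabab
  rot[19] = $baabbaaabbbbbaababb
Sorted (with $ < everything):
  sorted[0] = $baabbaaabbbbbaababb  (last char: 'b')
  sorted[1] = aaabbbbbaababb$baabb  (last char: 'b')
  sorted[2] = aababb$baabbaaabbbbb  (last char: 'b')
  sorted[3] = aabbaaabbbbbaababb$b  (last char: 'b')
  sorted[4] = aabbbbbaababb$baabba  (last char: 'a')
  sorted[5] = ababb$baabbaaabbbbba  (last char: 'a')
  sorted[6] = abb$baabbaaabbbbbaab  (last char: 'b')
  sorted[7] = abbaaabbbbbaababb$ba  (last char: 'a')
  sorted[8] = abbbbbaababb$baabbaa  (last char: 'a')
  sorted[9] = b$baabbaaabbbbbaabab  (last char: 'b')
  sorted[10] = baaabbbbbaababb$baab  (last char: 'b')
  sorted[11] = baababb$baabbaaabbbb  (last char: 'b')
  sorted[12] = baabbaaabbbbbaababb$  (last char: '$')
  sorted[13] = babb$baabbaaabbbbbaa  (last char: 'a')
  sorted[14] = bb$baabbaaabbbbbaaba  (last char: 'a')
  sorted[15] = bbaaabbbbbaababb$baa  (last char: 'a')
  sorted[16] = bbaababb$baabbaaabbb  (last char: 'b')
  sorted[17] = bbbaababb$baabbaaabb  (last char: 'b')
  sorted[18] = bbbbaababb$baabbaaab  (last char: 'b')
  sorted[19] = bbbbbaababb$baabbaaa  (last char: 'a')
Last column: bbbbaabaabbb$aaabbba
Original string S is at sorted index 12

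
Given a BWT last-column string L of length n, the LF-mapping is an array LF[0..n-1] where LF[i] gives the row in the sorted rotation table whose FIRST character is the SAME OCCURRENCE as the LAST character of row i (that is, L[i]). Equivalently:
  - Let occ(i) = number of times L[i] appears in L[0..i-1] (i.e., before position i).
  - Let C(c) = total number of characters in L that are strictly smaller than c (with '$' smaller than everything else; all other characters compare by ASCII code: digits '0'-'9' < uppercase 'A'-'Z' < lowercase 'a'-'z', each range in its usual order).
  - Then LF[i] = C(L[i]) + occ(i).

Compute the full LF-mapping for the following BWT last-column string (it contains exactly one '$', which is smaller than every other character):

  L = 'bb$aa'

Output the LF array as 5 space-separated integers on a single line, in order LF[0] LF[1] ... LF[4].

Answer: 3 4 0 1 2

Derivation:
Char counts: '$':1, 'a':2, 'b':2
C (first-col start): C('$')=0, C('a')=1, C('b')=3
L[0]='b': occ=0, LF[0]=C('b')+0=3+0=3
L[1]='b': occ=1, LF[1]=C('b')+1=3+1=4
L[2]='$': occ=0, LF[2]=C('$')+0=0+0=0
L[3]='a': occ=0, LF[3]=C('a')+0=1+0=1
L[4]='a': occ=1, LF[4]=C('a')+1=1+1=2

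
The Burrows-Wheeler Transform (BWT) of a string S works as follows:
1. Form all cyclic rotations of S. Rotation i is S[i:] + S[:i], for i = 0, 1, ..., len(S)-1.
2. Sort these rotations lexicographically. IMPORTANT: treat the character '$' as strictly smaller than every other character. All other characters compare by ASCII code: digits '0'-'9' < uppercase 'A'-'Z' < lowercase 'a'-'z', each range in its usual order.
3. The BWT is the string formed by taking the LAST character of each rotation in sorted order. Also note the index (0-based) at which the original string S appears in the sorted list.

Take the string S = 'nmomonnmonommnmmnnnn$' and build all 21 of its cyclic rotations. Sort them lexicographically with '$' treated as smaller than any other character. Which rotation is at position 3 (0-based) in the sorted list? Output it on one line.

Answer: mnmmnnnn$nmomonnmonom

Derivation:
All 21 rotations (rotation i = S[i:]+S[:i]):
  rot[0] = nmomonnmonommnmmnnnn$
  rot[1] = momonnmonommnmmnnnn$n
  rot[2] = omonnmonommnmmnnnn$nm
  rot[3] = monnmonommnmmnnnn$nmo
  rot[4] = onnmonommnmmnnnn$nmom
  rot[5] = nnmonommnmmnnnn$nmomo
  rot[6] = nmonommnmmnnnn$nmomon
  rot[7] = monommnmmnnnn$nmomonn
  rot[8] = onommnmmnnnn$nmomonnm
  rot[9] = nommnmmnnnn$nmomonnmo
  rot[10] = ommnmmnnnn$nmomonnmon
  rot[11] = mmnmmnnnn$nmomonnmono
  rot[12] = mnmmnnnn$nmomonnmonom
  rot[13] = nmmnnnn$nmomonnmonomm
  rot[14] = mmnnnn$nmomonnmonommn
  rot[15] = mnnnn$nmomonnmonommnm
  rot[16] = nnnn$nmomonnmonommnmm
  rot[17] = nnn$nmomonnmonommnmmn
  rot[18] = nn$nmomonnmonommnmmnn
  rot[19] = n$nmomonnmonommnmmnnn
  rot[20] = $nmomonnmonommnmmnnnn
Sorted (with $ < everything):
  sorted[0] = $nmomonnmonommnmmnnnn
  sorted[1] = mmnmmnnnn$nmomonnmono
  sorted[2] = mmnnnn$nmomonnmonommn
  sorted[3] = mnmmnnnn$nmomonnmonom
  sorted[4] = mnnnn$nmomonnmonommnm
  sorted[5] = momonnmonommnmmnnnn$n
  sorted[6] = monnmonommnmmnnnn$nmo
  sorted[7] = monommnmmnnnn$nmomonn
  sorted[8] = n$nmomonnmonommnmmnnn
  sorted[9] = nmmnnnn$nmomonnmonomm
  sorted[10] = nmomonnmonommnmmnnnn$
  sorted[11] = nmonommnmmnnnn$nmomon
  sorted[12] = nn$nmomonnmonommnmmnn
  sorted[13] = nnmonommnmmnnnn$nmomo
  sorted[14] = nnn$nmomonnmonommnmmn
  sorted[15] = nnnn$nmomonnmonommnmm
  sorted[16] = nommnmmnnnn$nmomonnmo
  sorted[17] = ommnmmnnnn$nmomonnmon
  sorted[18] = omonnmonommnmmnnnn$nm
  sorted[19] = onnmonommnmmnnnn$nmom
  sorted[20] = onommnmmnnnn$nmomonnm
sorted[3] = mnmmnnnn$nmomonnmonom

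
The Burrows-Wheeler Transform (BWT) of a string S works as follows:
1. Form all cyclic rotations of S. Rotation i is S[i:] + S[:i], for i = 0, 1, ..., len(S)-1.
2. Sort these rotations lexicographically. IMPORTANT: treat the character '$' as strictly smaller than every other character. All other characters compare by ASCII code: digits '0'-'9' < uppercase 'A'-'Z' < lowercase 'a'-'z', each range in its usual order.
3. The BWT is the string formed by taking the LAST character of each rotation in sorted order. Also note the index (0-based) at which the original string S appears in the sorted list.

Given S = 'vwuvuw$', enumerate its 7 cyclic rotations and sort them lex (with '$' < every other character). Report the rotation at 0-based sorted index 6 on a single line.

All 7 rotations (rotation i = S[i:]+S[:i]):
  rot[0] = vwuvuw$
  rot[1] = wuvuw$v
  rot[2] = uvuw$vw
  rot[3] = vuw$vwu
  rot[4] = uw$vwuv
  rot[5] = w$vwuvu
  rot[6] = $vwuvuw
Sorted (with $ < everything):
  sorted[0] = $vwuvuw
  sorted[1] = uvuw$vw
  sorted[2] = uw$vwuv
  sorted[3] = vuw$vwu
  sorted[4] = vwuvuw$
  sorted[5] = w$vwuvu
  sorted[6] = wuvuw$v
sorted[6] = wuvuw$v

Answer: wuvuw$v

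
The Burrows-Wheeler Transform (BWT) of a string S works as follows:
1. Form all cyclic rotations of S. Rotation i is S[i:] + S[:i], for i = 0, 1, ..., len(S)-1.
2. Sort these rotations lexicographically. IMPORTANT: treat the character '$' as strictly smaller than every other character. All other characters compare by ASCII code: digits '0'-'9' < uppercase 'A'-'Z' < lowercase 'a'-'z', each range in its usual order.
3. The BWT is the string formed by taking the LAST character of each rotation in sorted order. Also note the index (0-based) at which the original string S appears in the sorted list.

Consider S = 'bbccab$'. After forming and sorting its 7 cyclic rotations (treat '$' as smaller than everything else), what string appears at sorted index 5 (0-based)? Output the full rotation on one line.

All 7 rotations (rotation i = S[i:]+S[:i]):
  rot[0] = bbccab$
  rot[1] = bccab$b
  rot[2] = ccab$bb
  rot[3] = cab$bbc
  rot[4] = ab$bbcc
  rot[5] = b$bbcca
  rot[6] = $bbccab
Sorted (with $ < everything):
  sorted[0] = $bbccab
  sorted[1] = ab$bbcc
  sorted[2] = b$bbcca
  sorted[3] = bbccab$
  sorted[4] = bccab$b
  sorted[5] = cab$bbc
  sorted[6] = ccab$bb
sorted[5] = cab$bbc

Answer: cab$bbc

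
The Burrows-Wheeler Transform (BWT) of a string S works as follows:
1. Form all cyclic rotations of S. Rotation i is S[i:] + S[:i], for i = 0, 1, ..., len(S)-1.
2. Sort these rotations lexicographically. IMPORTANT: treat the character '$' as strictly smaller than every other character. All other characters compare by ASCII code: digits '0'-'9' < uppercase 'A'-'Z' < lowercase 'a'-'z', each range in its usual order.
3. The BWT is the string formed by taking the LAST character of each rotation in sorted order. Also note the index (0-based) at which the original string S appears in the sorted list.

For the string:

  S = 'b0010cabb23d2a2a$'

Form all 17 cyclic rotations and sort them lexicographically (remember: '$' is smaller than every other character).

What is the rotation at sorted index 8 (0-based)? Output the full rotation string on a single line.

All 17 rotations (rotation i = S[i:]+S[:i]):
  rot[0] = b0010cabb23d2a2a$
  rot[1] = 0010cabb23d2a2a$b
  rot[2] = 010cabb23d2a2a$b0
  rot[3] = 10cabb23d2a2a$b00
  rot[4] = 0cabb23d2a2a$b001
  rot[5] = cabb23d2a2a$b0010
  rot[6] = abb23d2a2a$b0010c
  rot[7] = bb23d2a2a$b0010ca
  rot[8] = b23d2a2a$b0010cab
  rot[9] = 23d2a2a$b0010cabb
  rot[10] = 3d2a2a$b0010cabb2
  rot[11] = d2a2a$b0010cabb23
  rot[12] = 2a2a$b0010cabb23d
  rot[13] = a2a$b0010cabb23d2
  rot[14] = 2a$b0010cabb23d2a
  rot[15] = a$b0010cabb23d2a2
  rot[16] = $b0010cabb23d2a2a
Sorted (with $ < everything):
  sorted[0] = $b0010cabb23d2a2a
  sorted[1] = 0010cabb23d2a2a$b
  sorted[2] = 010cabb23d2a2a$b0
  sorted[3] = 0cabb23d2a2a$b001
  sorted[4] = 10cabb23d2a2a$b00
  sorted[5] = 23d2a2a$b0010cabb
  sorted[6] = 2a$b0010cabb23d2a
  sorted[7] = 2a2a$b0010cabb23d
  sorted[8] = 3d2a2a$b0010cabb2
  sorted[9] = a$b0010cabb23d2a2
  sorted[10] = a2a$b0010cabb23d2
  sorted[11] = abb23d2a2a$b0010c
  sorted[12] = b0010cabb23d2a2a$
  sorted[13] = b23d2a2a$b0010cab
  sorted[14] = bb23d2a2a$b0010ca
  sorted[15] = cabb23d2a2a$b0010
  sorted[16] = d2a2a$b0010cabb23
sorted[8] = 3d2a2a$b0010cabb2

Answer: 3d2a2a$b0010cabb2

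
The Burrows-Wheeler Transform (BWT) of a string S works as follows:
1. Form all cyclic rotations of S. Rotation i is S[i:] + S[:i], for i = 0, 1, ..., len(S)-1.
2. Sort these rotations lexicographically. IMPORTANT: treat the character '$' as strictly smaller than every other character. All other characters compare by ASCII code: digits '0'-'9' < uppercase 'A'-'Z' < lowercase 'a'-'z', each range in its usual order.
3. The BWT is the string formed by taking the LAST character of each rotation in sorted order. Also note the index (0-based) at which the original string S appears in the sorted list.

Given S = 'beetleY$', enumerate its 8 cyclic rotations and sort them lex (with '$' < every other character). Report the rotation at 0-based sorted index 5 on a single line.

Answer: etleY$be

Derivation:
All 8 rotations (rotation i = S[i:]+S[:i]):
  rot[0] = beetleY$
  rot[1] = eetleY$b
  rot[2] = etleY$be
  rot[3] = tleY$bee
  rot[4] = leY$beet
  rot[5] = eY$beetl
  rot[6] = Y$beetle
  rot[7] = $beetleY
Sorted (with $ < everything):
  sorted[0] = $beetleY
  sorted[1] = Y$beetle
  sorted[2] = beetleY$
  sorted[3] = eY$beetl
  sorted[4] = eetleY$b
  sorted[5] = etleY$be
  sorted[6] = leY$beet
  sorted[7] = tleY$bee
sorted[5] = etleY$be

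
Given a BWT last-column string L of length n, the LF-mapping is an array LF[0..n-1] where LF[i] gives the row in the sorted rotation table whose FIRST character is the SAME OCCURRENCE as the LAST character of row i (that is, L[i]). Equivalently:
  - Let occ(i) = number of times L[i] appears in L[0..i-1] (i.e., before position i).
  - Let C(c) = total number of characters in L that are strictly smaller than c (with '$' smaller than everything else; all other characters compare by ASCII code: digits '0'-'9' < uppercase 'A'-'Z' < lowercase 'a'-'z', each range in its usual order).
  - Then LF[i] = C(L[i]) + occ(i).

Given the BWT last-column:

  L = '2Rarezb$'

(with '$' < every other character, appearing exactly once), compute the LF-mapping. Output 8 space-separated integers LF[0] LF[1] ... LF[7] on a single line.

Answer: 1 2 3 6 5 7 4 0

Derivation:
Char counts: '$':1, '2':1, 'R':1, 'a':1, 'b':1, 'e':1, 'r':1, 'z':1
C (first-col start): C('$')=0, C('2')=1, C('R')=2, C('a')=3, C('b')=4, C('e')=5, C('r')=6, C('z')=7
L[0]='2': occ=0, LF[0]=C('2')+0=1+0=1
L[1]='R': occ=0, LF[1]=C('R')+0=2+0=2
L[2]='a': occ=0, LF[2]=C('a')+0=3+0=3
L[3]='r': occ=0, LF[3]=C('r')+0=6+0=6
L[4]='e': occ=0, LF[4]=C('e')+0=5+0=5
L[5]='z': occ=0, LF[5]=C('z')+0=7+0=7
L[6]='b': occ=0, LF[6]=C('b')+0=4+0=4
L[7]='$': occ=0, LF[7]=C('$')+0=0+0=0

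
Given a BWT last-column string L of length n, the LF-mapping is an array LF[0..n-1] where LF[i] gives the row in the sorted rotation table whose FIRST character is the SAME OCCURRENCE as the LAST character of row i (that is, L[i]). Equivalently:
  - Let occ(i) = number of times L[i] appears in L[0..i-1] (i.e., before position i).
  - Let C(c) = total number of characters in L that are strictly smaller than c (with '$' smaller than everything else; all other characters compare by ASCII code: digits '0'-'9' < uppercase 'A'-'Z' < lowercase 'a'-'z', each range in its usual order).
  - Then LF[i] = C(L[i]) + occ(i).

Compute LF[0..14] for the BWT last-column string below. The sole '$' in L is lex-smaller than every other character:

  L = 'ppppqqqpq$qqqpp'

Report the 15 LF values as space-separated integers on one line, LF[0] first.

Char counts: '$':1, 'p':7, 'q':7
C (first-col start): C('$')=0, C('p')=1, C('q')=8
L[0]='p': occ=0, LF[0]=C('p')+0=1+0=1
L[1]='p': occ=1, LF[1]=C('p')+1=1+1=2
L[2]='p': occ=2, LF[2]=C('p')+2=1+2=3
L[3]='p': occ=3, LF[3]=C('p')+3=1+3=4
L[4]='q': occ=0, LF[4]=C('q')+0=8+0=8
L[5]='q': occ=1, LF[5]=C('q')+1=8+1=9
L[6]='q': occ=2, LF[6]=C('q')+2=8+2=10
L[7]='p': occ=4, LF[7]=C('p')+4=1+4=5
L[8]='q': occ=3, LF[8]=C('q')+3=8+3=11
L[9]='$': occ=0, LF[9]=C('$')+0=0+0=0
L[10]='q': occ=4, LF[10]=C('q')+4=8+4=12
L[11]='q': occ=5, LF[11]=C('q')+5=8+5=13
L[12]='q': occ=6, LF[12]=C('q')+6=8+6=14
L[13]='p': occ=5, LF[13]=C('p')+5=1+5=6
L[14]='p': occ=6, LF[14]=C('p')+6=1+6=7

Answer: 1 2 3 4 8 9 10 5 11 0 12 13 14 6 7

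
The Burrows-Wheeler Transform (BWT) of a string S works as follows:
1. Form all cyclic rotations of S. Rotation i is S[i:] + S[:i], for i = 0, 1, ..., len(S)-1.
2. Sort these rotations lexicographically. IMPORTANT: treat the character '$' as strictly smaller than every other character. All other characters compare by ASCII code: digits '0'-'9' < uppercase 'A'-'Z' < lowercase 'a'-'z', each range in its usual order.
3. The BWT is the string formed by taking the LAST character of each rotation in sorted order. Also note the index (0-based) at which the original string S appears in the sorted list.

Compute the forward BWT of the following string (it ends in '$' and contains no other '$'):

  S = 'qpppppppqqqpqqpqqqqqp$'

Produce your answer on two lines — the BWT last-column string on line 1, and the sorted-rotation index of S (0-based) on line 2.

Answer: pqqpppppqpqq$qqqqpqpqp
12

Derivation:
All 22 rotations (rotation i = S[i:]+S[:i]):
  rot[0] = qpppppppqqqpqqpqqqqqp$
  rot[1] = pppppppqqqpqqpqqqqqp$q
  rot[2] = ppppppqqqpqqpqqqqqp$qp
  rot[3] = pppppqqqpqqpqqqqqp$qpp
  rot[4] = ppppqqqpqqpqqqqqp$qppp
  rot[5] = pppqqqpqqpqqqqqp$qpppp
  rot[6] = ppqqqpqqpqqqqqp$qppppp
  rot[7] = pqqqpqqpqqqqqp$qpppppp
  rot[8] = qqqpqqpqqqqqp$qppppppp
  rot[9] = qqpqqpqqqqqp$qpppppppq
  rot[10] = qpqqpqqqqqp$qpppppppqq
  rot[11] = pqqpqqqqqp$qpppppppqqq
  rot[12] = qqpqqqqqp$qpppppppqqqp
  rot[13] = qpqqqqqp$qpppppppqqqpq
  rot[14] = pqqqqqp$qpppppppqqqpqq
  rot[15] = qqqqqp$qpppppppqqqpqqp
  rot[16] = qqqqp$qpppppppqqqpqqpq
  rot[17] = qqqp$qpppppppqqqpqqpqq
  rot[18] = qqp$qpppppppqqqpqqpqqq
  rot[19] = qp$qpppppppqqqpqqpqqqq
  rot[20] = p$qpppppppqqqpqqpqqqqq
  rot[21] = $qpppppppqqqpqqpqqqqqp
Sorted (with $ < everything):
  sorted[0] = $qpppppppqqqpqqpqqqqqp  (last char: 'p')
  sorted[1] = p$qpppppppqqqpqqpqqqqq  (last char: 'q')
  sorted[2] = pppppppqqqpqqpqqqqqp$q  (last char: 'q')
  sorted[3] = ppppppqqqpqqpqqqqqp$qp  (last char: 'p')
  sorted[4] = pppppqqqpqqpqqqqqp$qpp  (last char: 'p')
  sorted[5] = ppppqqqpqqpqqqqqp$qppp  (last char: 'p')
  sorted[6] = pppqqqpqqpqqqqqp$qpppp  (last char: 'p')
  sorted[7] = ppqqqpqqpqqqqqp$qppppp  (last char: 'p')
  sorted[8] = pqqpqqqqqp$qpppppppqqq  (last char: 'q')
  sorted[9] = pqqqpqqpqqqqqp$qpppppp  (last char: 'p')
  sorted[10] = pqqqqqp$qpppppppqqqpqq  (last char: 'q')
  sorted[11] = qp$qpppppppqqqpqqpqqqq  (last char: 'q')
  sorted[12] = qpppppppqqqpqqpqqqqqp$  (last char: '$')
  sorted[13] = qpqqpqqqqqp$qpppppppqq  (last char: 'q')
  sorted[14] = qpqqqqqp$qpppppppqqqpq  (last char: 'q')
  sorted[15] = qqp$qpppppppqqqpqqpqqq  (last char: 'q')
  sorted[16] = qqpqqpqqqqqp$qpppppppq  (last char: 'q')
  sorted[17] = qqpqqqqqp$qpppppppqqqp  (last char: 'p')
  sorted[18] = qqqp$qpppppppqqqpqqpqq  (last char: 'q')
  sorted[19] = qqqpqqpqqqqqp$qppppppp  (last char: 'p')
  sorted[20] = qqqqp$qpppppppqqqpqqpq  (last char: 'q')
  sorted[21] = qqqqqp$qpppppppqqqpqqp  (last char: 'p')
Last column: pqqpppppqpqq$qqqqpqpqp
Original string S is at sorted index 12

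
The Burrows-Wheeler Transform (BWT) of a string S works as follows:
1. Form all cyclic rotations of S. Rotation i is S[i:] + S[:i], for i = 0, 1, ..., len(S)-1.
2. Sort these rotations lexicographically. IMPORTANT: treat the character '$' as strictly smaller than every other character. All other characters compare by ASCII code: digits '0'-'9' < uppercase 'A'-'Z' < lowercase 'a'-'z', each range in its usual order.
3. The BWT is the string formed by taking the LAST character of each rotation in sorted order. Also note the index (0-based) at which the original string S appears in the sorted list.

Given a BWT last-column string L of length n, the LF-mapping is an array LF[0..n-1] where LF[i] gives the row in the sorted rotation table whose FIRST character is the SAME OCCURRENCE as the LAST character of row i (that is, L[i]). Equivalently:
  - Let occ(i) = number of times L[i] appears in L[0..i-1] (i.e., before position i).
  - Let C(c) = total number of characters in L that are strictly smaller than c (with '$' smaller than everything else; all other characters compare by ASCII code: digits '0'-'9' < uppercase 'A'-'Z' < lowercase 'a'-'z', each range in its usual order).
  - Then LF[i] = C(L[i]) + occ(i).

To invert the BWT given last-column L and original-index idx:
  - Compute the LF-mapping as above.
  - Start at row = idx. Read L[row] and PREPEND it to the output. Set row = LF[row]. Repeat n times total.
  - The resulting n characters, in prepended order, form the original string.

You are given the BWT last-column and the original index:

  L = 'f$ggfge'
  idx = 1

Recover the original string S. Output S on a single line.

Answer: eggfgf$

Derivation:
LF mapping: 2 0 4 5 3 6 1
Walk LF starting at row 1, prepending L[row]:
  step 1: row=1, L[1]='$', prepend. Next row=LF[1]=0
  step 2: row=0, L[0]='f', prepend. Next row=LF[0]=2
  step 3: row=2, L[2]='g', prepend. Next row=LF[2]=4
  step 4: row=4, L[4]='f', prepend. Next row=LF[4]=3
  step 5: row=3, L[3]='g', prepend. Next row=LF[3]=5
  step 6: row=5, L[5]='g', prepend. Next row=LF[5]=6
  step 7: row=6, L[6]='e', prepend. Next row=LF[6]=1
Reversed output: eggfgf$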